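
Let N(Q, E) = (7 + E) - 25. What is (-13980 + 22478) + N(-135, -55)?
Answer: 8425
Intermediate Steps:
N(Q, E) = -18 + E
(-13980 + 22478) + N(-135, -55) = (-13980 + 22478) + (-18 - 55) = 8498 - 73 = 8425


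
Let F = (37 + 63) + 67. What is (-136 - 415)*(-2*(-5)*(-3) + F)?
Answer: -75487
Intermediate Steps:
F = 167 (F = 100 + 67 = 167)
(-136 - 415)*(-2*(-5)*(-3) + F) = (-136 - 415)*(-2*(-5)*(-3) + 167) = -551*(10*(-3) + 167) = -551*(-30 + 167) = -551*137 = -75487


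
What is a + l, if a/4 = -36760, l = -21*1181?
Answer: -171841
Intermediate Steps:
l = -24801
a = -147040 (a = 4*(-36760) = -147040)
a + l = -147040 - 24801 = -171841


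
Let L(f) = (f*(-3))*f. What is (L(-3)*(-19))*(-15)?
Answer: -7695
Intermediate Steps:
L(f) = -3*f**2 (L(f) = (-3*f)*f = -3*f**2)
(L(-3)*(-19))*(-15) = (-3*(-3)**2*(-19))*(-15) = (-3*9*(-19))*(-15) = -27*(-19)*(-15) = 513*(-15) = -7695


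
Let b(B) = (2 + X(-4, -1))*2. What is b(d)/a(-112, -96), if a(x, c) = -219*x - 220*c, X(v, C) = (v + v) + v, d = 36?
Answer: -5/11412 ≈ -0.00043814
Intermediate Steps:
X(v, C) = 3*v (X(v, C) = 2*v + v = 3*v)
a(x, c) = -220*c - 219*x
b(B) = -20 (b(B) = (2 + 3*(-4))*2 = (2 - 12)*2 = -10*2 = -20)
b(d)/a(-112, -96) = -20/(-220*(-96) - 219*(-112)) = -20/(21120 + 24528) = -20/45648 = -20*1/45648 = -5/11412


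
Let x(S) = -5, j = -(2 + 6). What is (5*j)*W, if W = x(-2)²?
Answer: -1000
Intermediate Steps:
j = -8 (j = -1*8 = -8)
W = 25 (W = (-5)² = 25)
(5*j)*W = (5*(-8))*25 = -40*25 = -1000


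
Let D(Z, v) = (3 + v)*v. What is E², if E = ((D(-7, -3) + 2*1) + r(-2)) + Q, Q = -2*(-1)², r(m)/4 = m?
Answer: 64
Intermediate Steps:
D(Z, v) = v*(3 + v)
r(m) = 4*m
Q = -2 (Q = -2*1 = -2)
E = -8 (E = ((-3*(3 - 3) + 2*1) + 4*(-2)) - 2 = ((-3*0 + 2) - 8) - 2 = ((0 + 2) - 8) - 2 = (2 - 8) - 2 = -6 - 2 = -8)
E² = (-8)² = 64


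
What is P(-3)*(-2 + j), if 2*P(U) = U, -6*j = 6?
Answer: 9/2 ≈ 4.5000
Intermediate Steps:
j = -1 (j = -⅙*6 = -1)
P(U) = U/2
P(-3)*(-2 + j) = ((½)*(-3))*(-2 - 1) = -3/2*(-3) = 9/2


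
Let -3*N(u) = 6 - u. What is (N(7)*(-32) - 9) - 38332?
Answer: -115055/3 ≈ -38352.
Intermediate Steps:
N(u) = -2 + u/3 (N(u) = -(6 - u)/3 = -2 + u/3)
(N(7)*(-32) - 9) - 38332 = ((-2 + (1/3)*7)*(-32) - 9) - 38332 = ((-2 + 7/3)*(-32) - 9) - 38332 = ((1/3)*(-32) - 9) - 38332 = (-32/3 - 9) - 38332 = -59/3 - 38332 = -115055/3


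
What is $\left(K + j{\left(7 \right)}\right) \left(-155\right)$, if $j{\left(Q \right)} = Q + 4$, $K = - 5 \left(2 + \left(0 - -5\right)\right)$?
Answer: $3720$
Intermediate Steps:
$K = -35$ ($K = - 5 \left(2 + \left(0 + 5\right)\right) = - 5 \left(2 + 5\right) = \left(-5\right) 7 = -35$)
$j{\left(Q \right)} = 4 + Q$
$\left(K + j{\left(7 \right)}\right) \left(-155\right) = \left(-35 + \left(4 + 7\right)\right) \left(-155\right) = \left(-35 + 11\right) \left(-155\right) = \left(-24\right) \left(-155\right) = 3720$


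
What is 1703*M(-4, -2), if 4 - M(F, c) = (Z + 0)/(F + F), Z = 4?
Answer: 15327/2 ≈ 7663.5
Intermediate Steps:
M(F, c) = 4 - 2/F (M(F, c) = 4 - (4 + 0)/(F + F) = 4 - 4/(2*F) = 4 - 4*1/(2*F) = 4 - 2/F)
1703*M(-4, -2) = 1703*(4 - 2/(-4)) = 1703*(4 - 2*(-1/4)) = 1703*(4 + 1/2) = 1703*(9/2) = 15327/2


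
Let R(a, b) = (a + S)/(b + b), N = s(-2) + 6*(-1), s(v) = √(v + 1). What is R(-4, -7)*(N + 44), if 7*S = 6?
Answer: 418/49 + 11*I/49 ≈ 8.5306 + 0.22449*I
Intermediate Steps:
S = 6/7 (S = (⅐)*6 = 6/7 ≈ 0.85714)
s(v) = √(1 + v)
N = -6 + I (N = √(1 - 2) + 6*(-1) = √(-1) - 6 = I - 6 = -6 + I ≈ -6.0 + 1.0*I)
R(a, b) = (6/7 + a)/(2*b) (R(a, b) = (a + 6/7)/(b + b) = (6/7 + a)/((2*b)) = (6/7 + a)*(1/(2*b)) = (6/7 + a)/(2*b))
R(-4, -7)*(N + 44) = ((1/14)*(6 + 7*(-4))/(-7))*((-6 + I) + 44) = ((1/14)*(-⅐)*(6 - 28))*(38 + I) = ((1/14)*(-⅐)*(-22))*(38 + I) = 11*(38 + I)/49 = 418/49 + 11*I/49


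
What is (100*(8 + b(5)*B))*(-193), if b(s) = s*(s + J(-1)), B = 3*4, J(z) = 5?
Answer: -11734400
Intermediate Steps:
B = 12
b(s) = s*(5 + s) (b(s) = s*(s + 5) = s*(5 + s))
(100*(8 + b(5)*B))*(-193) = (100*(8 + (5*(5 + 5))*12))*(-193) = (100*(8 + (5*10)*12))*(-193) = (100*(8 + 50*12))*(-193) = (100*(8 + 600))*(-193) = (100*608)*(-193) = 60800*(-193) = -11734400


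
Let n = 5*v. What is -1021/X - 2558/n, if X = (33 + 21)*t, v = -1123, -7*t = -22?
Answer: -37091501/6670620 ≈ -5.5604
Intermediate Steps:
t = 22/7 (t = -1/7*(-22) = 22/7 ≈ 3.1429)
n = -5615 (n = 5*(-1123) = -5615)
X = 1188/7 (X = (33 + 21)*(22/7) = 54*(22/7) = 1188/7 ≈ 169.71)
-1021/X - 2558/n = -1021/1188/7 - 2558/(-5615) = -1021*7/1188 - 2558*(-1/5615) = -7147/1188 + 2558/5615 = -37091501/6670620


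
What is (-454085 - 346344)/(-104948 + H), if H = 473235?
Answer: -800429/368287 ≈ -2.1734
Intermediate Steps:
(-454085 - 346344)/(-104948 + H) = (-454085 - 346344)/(-104948 + 473235) = -800429/368287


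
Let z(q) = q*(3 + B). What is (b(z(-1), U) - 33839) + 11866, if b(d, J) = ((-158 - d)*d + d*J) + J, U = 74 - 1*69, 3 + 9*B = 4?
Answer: -1741636/81 ≈ -21502.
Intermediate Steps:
B = 1/9 (B = -1/3 + (1/9)*4 = -1/3 + 4/9 = 1/9 ≈ 0.11111)
U = 5 (U = 74 - 69 = 5)
z(q) = 28*q/9 (z(q) = q*(3 + 1/9) = q*(28/9) = 28*q/9)
b(d, J) = J + J*d + d*(-158 - d) (b(d, J) = (d*(-158 - d) + J*d) + J = (J*d + d*(-158 - d)) + J = J + J*d + d*(-158 - d))
(b(z(-1), U) - 33839) + 11866 = ((5 - ((28/9)*(-1))**2 - 4424*(-1)/9 + 5*((28/9)*(-1))) - 33839) + 11866 = ((5 - (-28/9)**2 - 158*(-28/9) + 5*(-28/9)) - 33839) + 11866 = ((5 - 1*784/81 + 4424/9 - 140/9) - 33839) + 11866 = ((5 - 784/81 + 4424/9 - 140/9) - 33839) + 11866 = (38177/81 - 33839) + 11866 = -2702782/81 + 11866 = -1741636/81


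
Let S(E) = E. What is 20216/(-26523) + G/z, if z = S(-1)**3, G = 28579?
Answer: -108288719/3789 ≈ -28580.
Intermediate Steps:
z = -1 (z = (-1)**3 = -1)
20216/(-26523) + G/z = 20216/(-26523) + 28579/(-1) = 20216*(-1/26523) + 28579*(-1) = -2888/3789 - 28579 = -108288719/3789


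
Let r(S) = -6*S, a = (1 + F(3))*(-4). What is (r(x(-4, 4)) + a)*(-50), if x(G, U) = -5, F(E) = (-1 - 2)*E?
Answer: -3100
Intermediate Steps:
F(E) = -3*E
a = 32 (a = (1 - 3*3)*(-4) = (1 - 9)*(-4) = -8*(-4) = 32)
(r(x(-4, 4)) + a)*(-50) = (-6*(-5) + 32)*(-50) = (30 + 32)*(-50) = 62*(-50) = -3100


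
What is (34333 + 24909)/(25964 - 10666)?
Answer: 29621/7649 ≈ 3.8725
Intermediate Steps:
(34333 + 24909)/(25964 - 10666) = 59242/15298 = 59242*(1/15298) = 29621/7649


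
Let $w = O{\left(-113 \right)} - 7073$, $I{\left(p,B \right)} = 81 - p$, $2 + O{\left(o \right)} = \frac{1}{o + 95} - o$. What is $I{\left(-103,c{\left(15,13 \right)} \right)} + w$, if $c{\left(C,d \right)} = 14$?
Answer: $- \frac{122005}{18} \approx -6778.1$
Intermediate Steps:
$O{\left(o \right)} = -2 + \frac{1}{95 + o} - o$ ($O{\left(o \right)} = -2 - \left(o - \frac{1}{o + 95}\right) = -2 - \left(o - \frac{1}{95 + o}\right) = -2 + \frac{1}{95 + o} - o$)
$w = - \frac{125317}{18}$ ($w = \frac{-189 - \left(-113\right)^{2} - -10961}{95 - 113} - 7073 = \frac{-189 - 12769 + 10961}{-18} - 7073 = - \frac{-189 - 12769 + 10961}{18} - 7073 = \left(- \frac{1}{18}\right) \left(-1997\right) - 7073 = \frac{1997}{18} - 7073 = - \frac{125317}{18} \approx -6962.1$)
$I{\left(-103,c{\left(15,13 \right)} \right)} + w = \left(81 - -103\right) - \frac{125317}{18} = \left(81 + 103\right) - \frac{125317}{18} = 184 - \frac{125317}{18} = - \frac{122005}{18}$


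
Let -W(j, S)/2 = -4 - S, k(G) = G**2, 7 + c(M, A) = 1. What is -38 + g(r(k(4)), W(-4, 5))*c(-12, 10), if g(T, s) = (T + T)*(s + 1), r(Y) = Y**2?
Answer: -58406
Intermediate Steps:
c(M, A) = -6 (c(M, A) = -7 + 1 = -6)
W(j, S) = 8 + 2*S (W(j, S) = -2*(-4 - S) = 8 + 2*S)
g(T, s) = 2*T*(1 + s) (g(T, s) = (2*T)*(1 + s) = 2*T*(1 + s))
-38 + g(r(k(4)), W(-4, 5))*c(-12, 10) = -38 + (2*(4**2)**2*(1 + (8 + 2*5)))*(-6) = -38 + (2*16**2*(1 + (8 + 10)))*(-6) = -38 + (2*256*(1 + 18))*(-6) = -38 + (2*256*19)*(-6) = -38 + 9728*(-6) = -38 - 58368 = -58406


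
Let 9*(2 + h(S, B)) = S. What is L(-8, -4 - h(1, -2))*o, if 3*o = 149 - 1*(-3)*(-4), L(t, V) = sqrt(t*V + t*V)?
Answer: 548*sqrt(19)/9 ≈ 265.41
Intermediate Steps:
h(S, B) = -2 + S/9
L(t, V) = sqrt(2)*sqrt(V*t) (L(t, V) = sqrt(V*t + V*t) = sqrt(2*V*t) = sqrt(2)*sqrt(V*t))
o = 137/3 (o = (149 - 1*(-3)*(-4))/3 = (149 - (-3)*(-4))/3 = (149 - 1*12)/3 = (149 - 12)/3 = (1/3)*137 = 137/3 ≈ 45.667)
L(-8, -4 - h(1, -2))*o = (sqrt(2)*sqrt((-4 - (-2 + (1/9)*1))*(-8)))*(137/3) = (sqrt(2)*sqrt((-4 - (-2 + 1/9))*(-8)))*(137/3) = (sqrt(2)*sqrt((-4 - 1*(-17/9))*(-8)))*(137/3) = (sqrt(2)*sqrt((-4 + 17/9)*(-8)))*(137/3) = (sqrt(2)*sqrt(-19/9*(-8)))*(137/3) = (sqrt(2)*sqrt(152/9))*(137/3) = (sqrt(2)*(2*sqrt(38)/3))*(137/3) = (4*sqrt(19)/3)*(137/3) = 548*sqrt(19)/9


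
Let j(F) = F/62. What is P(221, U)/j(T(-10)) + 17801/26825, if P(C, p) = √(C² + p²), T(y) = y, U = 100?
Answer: 17801/26825 - 31*√58841/5 ≈ -1503.3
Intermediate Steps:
j(F) = F/62 (j(F) = F*(1/62) = F/62)
P(221, U)/j(T(-10)) + 17801/26825 = √(221² + 100²)/(((1/62)*(-10))) + 17801/26825 = √(48841 + 10000)/(-5/31) + 17801*(1/26825) = √58841*(-31/5) + 17801/26825 = -31*√58841/5 + 17801/26825 = 17801/26825 - 31*√58841/5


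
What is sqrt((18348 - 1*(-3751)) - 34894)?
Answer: I*sqrt(12795) ≈ 113.11*I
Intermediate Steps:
sqrt((18348 - 1*(-3751)) - 34894) = sqrt((18348 + 3751) - 34894) = sqrt(22099 - 34894) = sqrt(-12795) = I*sqrt(12795)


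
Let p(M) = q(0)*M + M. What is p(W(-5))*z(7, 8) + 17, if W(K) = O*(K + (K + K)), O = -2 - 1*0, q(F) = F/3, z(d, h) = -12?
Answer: -343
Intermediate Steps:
q(F) = F/3 (q(F) = F*(⅓) = F/3)
O = -2 (O = -2 + 0 = -2)
W(K) = -6*K (W(K) = -2*(K + (K + K)) = -2*(K + 2*K) = -6*K)
p(M) = M (p(M) = ((⅓)*0)*M + M = 0*M + M = 0 + M = M)
p(W(-5))*z(7, 8) + 17 = -6*(-5)*(-12) + 17 = 30*(-12) + 17 = -360 + 17 = -343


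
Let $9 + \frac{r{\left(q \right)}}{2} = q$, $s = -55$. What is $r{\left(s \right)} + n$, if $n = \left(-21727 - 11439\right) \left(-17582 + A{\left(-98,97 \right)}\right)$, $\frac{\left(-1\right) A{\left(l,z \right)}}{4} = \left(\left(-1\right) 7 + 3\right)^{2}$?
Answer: $585247108$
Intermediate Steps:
$r{\left(q \right)} = -18 + 2 q$
$A{\left(l,z \right)} = -64$ ($A{\left(l,z \right)} = - 4 \left(\left(-1\right) 7 + 3\right)^{2} = - 4 \left(-7 + 3\right)^{2} = - 4 \left(-4\right)^{2} = \left(-4\right) 16 = -64$)
$n = 585247236$ ($n = \left(-21727 - 11439\right) \left(-17582 - 64\right) = \left(-33166\right) \left(-17646\right) = 585247236$)
$r{\left(s \right)} + n = \left(-18 + 2 \left(-55\right)\right) + 585247236 = \left(-18 - 110\right) + 585247236 = -128 + 585247236 = 585247108$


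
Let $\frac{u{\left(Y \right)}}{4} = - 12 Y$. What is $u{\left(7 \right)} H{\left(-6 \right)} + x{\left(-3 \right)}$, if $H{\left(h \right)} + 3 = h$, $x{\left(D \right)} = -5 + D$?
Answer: $3016$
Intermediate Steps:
$u{\left(Y \right)} = - 48 Y$ ($u{\left(Y \right)} = 4 \left(- 12 Y\right) = - 48 Y$)
$H{\left(h \right)} = -3 + h$
$u{\left(7 \right)} H{\left(-6 \right)} + x{\left(-3 \right)} = \left(-48\right) 7 \left(-3 - 6\right) - 8 = \left(-336\right) \left(-9\right) - 8 = 3024 - 8 = 3016$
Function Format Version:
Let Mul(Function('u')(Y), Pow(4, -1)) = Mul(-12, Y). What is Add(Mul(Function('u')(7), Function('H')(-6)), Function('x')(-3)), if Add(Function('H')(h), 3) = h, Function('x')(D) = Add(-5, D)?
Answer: 3016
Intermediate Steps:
Function('u')(Y) = Mul(-48, Y) (Function('u')(Y) = Mul(4, Mul(-12, Y)) = Mul(-48, Y))
Function('H')(h) = Add(-3, h)
Add(Mul(Function('u')(7), Function('H')(-6)), Function('x')(-3)) = Add(Mul(Mul(-48, 7), Add(-3, -6)), Add(-5, -3)) = Add(Mul(-336, -9), -8) = Add(3024, -8) = 3016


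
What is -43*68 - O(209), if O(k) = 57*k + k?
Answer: -15046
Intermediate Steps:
O(k) = 58*k
-43*68 - O(209) = -43*68 - 58*209 = -2924 - 1*12122 = -2924 - 12122 = -15046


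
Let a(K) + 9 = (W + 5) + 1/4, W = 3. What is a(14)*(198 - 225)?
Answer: 81/4 ≈ 20.250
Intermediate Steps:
a(K) = -¾ (a(K) = -9 + ((3 + 5) + 1/4) = -9 + (8 + 1*(¼)) = -9 + (8 + ¼) = -9 + 33/4 = -¾)
a(14)*(198 - 225) = -3*(198 - 225)/4 = -¾*(-27) = 81/4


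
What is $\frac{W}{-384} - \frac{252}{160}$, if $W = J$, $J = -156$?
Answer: $- \frac{187}{160} \approx -1.1688$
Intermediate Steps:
$W = -156$
$\frac{W}{-384} - \frac{252}{160} = - \frac{156}{-384} - \frac{252}{160} = \left(-156\right) \left(- \frac{1}{384}\right) - \frac{63}{40} = \frac{13}{32} - \frac{63}{40} = - \frac{187}{160}$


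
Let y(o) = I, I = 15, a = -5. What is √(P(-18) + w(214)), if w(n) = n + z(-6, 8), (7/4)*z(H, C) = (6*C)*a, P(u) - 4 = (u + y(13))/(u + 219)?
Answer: √17782135/469 ≈ 8.9912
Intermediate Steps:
y(o) = 15
P(u) = 4 + (15 + u)/(219 + u) (P(u) = 4 + (u + 15)/(u + 219) = 4 + (15 + u)/(219 + u))
z(H, C) = -120*C/7 (z(H, C) = 4*((6*C)*(-5))/7 = 4*(-30*C)/7 = -120*C/7)
w(n) = -960/7 + n (w(n) = n - 120/7*8 = n - 960/7 = -960/7 + n)
√(P(-18) + w(214)) = √((891 + 5*(-18))/(219 - 18) + (-960/7 + 214)) = √((891 - 90)/201 + 538/7) = √((1/201)*801 + 538/7) = √(267/67 + 538/7) = √(37915/469) = √17782135/469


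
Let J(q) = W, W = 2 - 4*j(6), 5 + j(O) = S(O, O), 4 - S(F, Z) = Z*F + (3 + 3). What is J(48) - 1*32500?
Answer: -32326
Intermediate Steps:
S(F, Z) = -2 - F*Z (S(F, Z) = 4 - (Z*F + (3 + 3)) = 4 - (F*Z + 6) = 4 - (6 + F*Z) = 4 + (-6 - F*Z) = -2 - F*Z)
j(O) = -7 - O² (j(O) = -5 + (-2 - O*O) = -5 + (-2 - O²) = -7 - O²)
W = 174 (W = 2 - 4*(-7 - 1*6²) = 2 - 4*(-7 - 1*36) = 2 - 4*(-7 - 36) = 2 - 4*(-43) = 2 + 172 = 174)
J(q) = 174
J(48) - 1*32500 = 174 - 1*32500 = 174 - 32500 = -32326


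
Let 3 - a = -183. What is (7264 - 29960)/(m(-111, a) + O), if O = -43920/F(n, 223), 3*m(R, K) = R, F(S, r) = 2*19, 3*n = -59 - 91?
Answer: 431224/22663 ≈ 19.028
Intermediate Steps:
a = 186 (a = 3 - 1*(-183) = 3 + 183 = 186)
n = -50 (n = (-59 - 91)/3 = (⅓)*(-150) = -50)
F(S, r) = 38
m(R, K) = R/3
O = -21960/19 (O = -43920/38 = -43920*1/38 = -21960/19 ≈ -1155.8)
(7264 - 29960)/(m(-111, a) + O) = (7264 - 29960)/((⅓)*(-111) - 21960/19) = -22696/(-37 - 21960/19) = -22696/(-22663/19) = -22696*(-19/22663) = 431224/22663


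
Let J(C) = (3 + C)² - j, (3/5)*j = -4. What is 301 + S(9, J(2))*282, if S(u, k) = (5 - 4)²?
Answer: 583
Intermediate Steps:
j = -20/3 (j = (5/3)*(-4) = -20/3 ≈ -6.6667)
J(C) = 20/3 + (3 + C)² (J(C) = (3 + C)² - 1*(-20/3) = (3 + C)² + 20/3 = 20/3 + (3 + C)²)
S(u, k) = 1 (S(u, k) = 1² = 1)
301 + S(9, J(2))*282 = 301 + 1*282 = 301 + 282 = 583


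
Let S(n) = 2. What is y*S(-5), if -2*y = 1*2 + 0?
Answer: -2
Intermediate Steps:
y = -1 (y = -(1*2 + 0)/2 = -(2 + 0)/2 = -½*2 = -1)
y*S(-5) = -1*2 = -2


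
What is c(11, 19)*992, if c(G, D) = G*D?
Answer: 207328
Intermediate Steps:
c(G, D) = D*G
c(11, 19)*992 = (19*11)*992 = 209*992 = 207328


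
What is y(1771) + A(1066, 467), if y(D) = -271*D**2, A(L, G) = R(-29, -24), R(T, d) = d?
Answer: -849975535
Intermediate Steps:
A(L, G) = -24
y(1771) + A(1066, 467) = -271*1771**2 - 24 = -271*3136441 - 24 = -849975511 - 24 = -849975535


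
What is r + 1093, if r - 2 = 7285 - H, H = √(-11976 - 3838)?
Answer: 8380 - I*√15814 ≈ 8380.0 - 125.75*I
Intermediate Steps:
H = I*√15814 (H = √(-15814) = I*√15814 ≈ 125.75*I)
r = 7287 - I*√15814 (r = 2 + (7285 - I*√15814) = 7287 - I*√15814 ≈ 7287.0 - 125.75*I)
r + 1093 = (7287 - I*√15814) + 1093 = 8380 - I*√15814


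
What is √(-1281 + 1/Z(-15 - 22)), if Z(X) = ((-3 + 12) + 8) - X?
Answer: I*√415038/18 ≈ 35.791*I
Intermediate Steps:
Z(X) = 17 - X (Z(X) = (9 + 8) - X = 17 - X)
√(-1281 + 1/Z(-15 - 22)) = √(-1281 + 1/(17 - (-15 - 22))) = √(-1281 + 1/(17 - 1*(-37))) = √(-1281 + 1/(17 + 37)) = √(-1281 + 1/54) = √(-69173/54) = I*√415038/18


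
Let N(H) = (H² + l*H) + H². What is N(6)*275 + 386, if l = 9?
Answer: 35036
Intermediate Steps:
N(H) = 2*H² + 9*H (N(H) = (H² + 9*H) + H² = 2*H² + 9*H)
N(6)*275 + 386 = (6*(9 + 2*6))*275 + 386 = (6*(9 + 12))*275 + 386 = (6*21)*275 + 386 = 126*275 + 386 = 34650 + 386 = 35036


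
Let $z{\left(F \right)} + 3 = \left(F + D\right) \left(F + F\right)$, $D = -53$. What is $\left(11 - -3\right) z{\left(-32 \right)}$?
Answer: $76118$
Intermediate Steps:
$z{\left(F \right)} = -3 + 2 F \left(-53 + F\right)$ ($z{\left(F \right)} = -3 + \left(F - 53\right) \left(F + F\right) = -3 + \left(-53 + F\right) 2 F = -3 + 2 F \left(-53 + F\right)$)
$\left(11 - -3\right) z{\left(-32 \right)} = \left(11 - -3\right) \left(-3 - -3392 + 2 \left(-32\right)^{2}\right) = \left(11 + 3\right) \left(-3 + 3392 + 2 \cdot 1024\right) = 14 \left(-3 + 3392 + 2048\right) = 14 \cdot 5437 = 76118$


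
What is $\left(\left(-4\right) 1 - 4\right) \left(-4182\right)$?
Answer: $33456$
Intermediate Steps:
$\left(\left(-4\right) 1 - 4\right) \left(-4182\right) = \left(-4 - 4\right) \left(-4182\right) = \left(-8\right) \left(-4182\right) = 33456$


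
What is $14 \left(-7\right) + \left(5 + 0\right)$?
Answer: $-93$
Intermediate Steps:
$14 \left(-7\right) + \left(5 + 0\right) = -98 + 5 = -93$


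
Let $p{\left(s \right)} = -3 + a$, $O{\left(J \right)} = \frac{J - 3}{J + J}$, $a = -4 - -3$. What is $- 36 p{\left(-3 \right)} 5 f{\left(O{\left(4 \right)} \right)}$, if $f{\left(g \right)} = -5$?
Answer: $-3600$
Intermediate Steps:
$a = -1$ ($a = -4 + 3 = -1$)
$O{\left(J \right)} = \frac{-3 + J}{2 J}$
$p{\left(s \right)} = -4$ ($p{\left(s \right)} = -3 - 1 = -4$)
$- 36 p{\left(-3 \right)} 5 f{\left(O{\left(4 \right)} \right)} = - 36 \left(-4\right) 5 \left(-5\right) = - 36 \left(\left(-20\right) \left(-5\right)\right) = \left(-36\right) 100 = -3600$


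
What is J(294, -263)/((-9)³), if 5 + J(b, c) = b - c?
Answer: -184/243 ≈ -0.75720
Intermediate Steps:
J(b, c) = -5 + b - c (J(b, c) = -5 + (b - c) = -5 + b - c)
J(294, -263)/((-9)³) = (-5 + 294 - 1*(-263))/((-9)³) = (-5 + 294 + 263)/(-729) = 552*(-1/729) = -184/243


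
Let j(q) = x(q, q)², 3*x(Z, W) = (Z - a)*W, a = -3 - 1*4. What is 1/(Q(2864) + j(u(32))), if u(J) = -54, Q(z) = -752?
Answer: 1/714964 ≈ 1.3987e-6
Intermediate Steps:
a = -7 (a = -3 - 4 = -7)
x(Z, W) = W*(7 + Z)/3 (x(Z, W) = ((Z - 1*(-7))*W)/3 = ((Z + 7)*W)/3 = ((7 + Z)*W)/3 = (W*(7 + Z))/3 = W*(7 + Z)/3)
j(q) = q²*(7 + q)²/9 (j(q) = (q*(7 + q)/3)² = q²*(7 + q)²/9)
1/(Q(2864) + j(u(32))) = 1/(-752 + (⅑)*(-54)²*(7 - 54)²) = 1/(-752 + (⅑)*2916*(-47)²) = 1/(-752 + (⅑)*2916*2209) = 1/(-752 + 715716) = 1/714964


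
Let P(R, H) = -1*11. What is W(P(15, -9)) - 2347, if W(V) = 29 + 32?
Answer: -2286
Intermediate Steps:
P(R, H) = -11
W(V) = 61
W(P(15, -9)) - 2347 = 61 - 2347 = -2286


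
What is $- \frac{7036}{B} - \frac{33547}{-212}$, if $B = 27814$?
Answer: $\frac{465792313}{2948284} \approx 157.99$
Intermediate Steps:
$- \frac{7036}{B} - \frac{33547}{-212} = - \frac{7036}{27814} - \frac{33547}{-212} = \left(-7036\right) \frac{1}{27814} - - \frac{33547}{212} = - \frac{3518}{13907} + \frac{33547}{212} = \frac{465792313}{2948284}$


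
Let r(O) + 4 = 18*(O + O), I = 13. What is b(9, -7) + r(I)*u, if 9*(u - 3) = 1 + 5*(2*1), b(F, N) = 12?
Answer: 17740/9 ≈ 1971.1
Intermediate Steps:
u = 38/9 (u = 3 + (1 + 5*(2*1))/9 = 3 + (1 + 5*2)/9 = 3 + (1 + 10)/9 = 3 + (1/9)*11 = 3 + 11/9 = 38/9 ≈ 4.2222)
r(O) = -4 + 36*O (r(O) = -4 + 18*(O + O) = -4 + 18*(2*O) = -4 + 36*O)
b(9, -7) + r(I)*u = 12 + (-4 + 36*13)*(38/9) = 12 + (-4 + 468)*(38/9) = 12 + 464*(38/9) = 12 + 17632/9 = 17740/9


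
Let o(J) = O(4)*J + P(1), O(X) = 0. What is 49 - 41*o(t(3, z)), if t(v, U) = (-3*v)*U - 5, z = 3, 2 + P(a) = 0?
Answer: 131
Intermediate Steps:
P(a) = -2 (P(a) = -2 + 0 = -2)
t(v, U) = -5 - 3*U*v (t(v, U) = -3*U*v - 5 = -5 - 3*U*v)
o(J) = -2 (o(J) = 0*J - 2 = 0 - 2 = -2)
49 - 41*o(t(3, z)) = 49 - 41*(-2) = 49 + 82 = 131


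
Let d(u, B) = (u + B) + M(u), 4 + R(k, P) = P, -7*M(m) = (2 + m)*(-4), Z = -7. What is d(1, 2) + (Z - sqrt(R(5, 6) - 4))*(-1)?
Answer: 82/7 + I*sqrt(2) ≈ 11.714 + 1.4142*I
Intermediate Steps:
M(m) = 8/7 + 4*m/7 (M(m) = -(2 + m)*(-4)/7 = -(-8 - 4*m)/7 = 8/7 + 4*m/7)
R(k, P) = -4 + P
d(u, B) = 8/7 + B + 11*u/7 (d(u, B) = (u + B) + (8/7 + 4*u/7) = (B + u) + (8/7 + 4*u/7) = 8/7 + B + 11*u/7)
d(1, 2) + (Z - sqrt(R(5, 6) - 4))*(-1) = (8/7 + 2 + (11/7)*1) + (-7 - sqrt((-4 + 6) - 4))*(-1) = (8/7 + 2 + 11/7) + (-7 - sqrt(2 - 4))*(-1) = 33/7 + (-7 - sqrt(-2))*(-1) = 33/7 + (-7 - I*sqrt(2))*(-1) = 33/7 + (7 + I*sqrt(2)) = 82/7 + I*sqrt(2)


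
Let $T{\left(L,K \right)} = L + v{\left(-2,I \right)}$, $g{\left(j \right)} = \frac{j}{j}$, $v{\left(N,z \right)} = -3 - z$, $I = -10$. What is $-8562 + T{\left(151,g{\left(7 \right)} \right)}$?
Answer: $-8404$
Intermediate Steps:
$g{\left(j \right)} = 1$
$T{\left(L,K \right)} = 7 + L$ ($T{\left(L,K \right)} = L - -7 = L + \left(-3 + 10\right) = L + 7 = 7 + L$)
$-8562 + T{\left(151,g{\left(7 \right)} \right)} = -8562 + \left(7 + 151\right) = -8562 + 158 = -8404$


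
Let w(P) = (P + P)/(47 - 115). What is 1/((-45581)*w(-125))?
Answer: -34/5697625 ≈ -5.9674e-6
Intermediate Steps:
w(P) = -P/34 (w(P) = (2*P)/(-68) = (2*P)*(-1/68) = -P/34)
1/((-45581)*w(-125)) = 1/((-45581)*((-1/34*(-125)))) = -1/(45581*125/34) = -1/45581*34/125 = -34/5697625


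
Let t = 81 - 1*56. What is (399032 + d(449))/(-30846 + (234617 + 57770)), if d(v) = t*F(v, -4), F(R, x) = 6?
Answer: 57026/37363 ≈ 1.5263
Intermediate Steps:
t = 25 (t = 81 - 56 = 25)
d(v) = 150 (d(v) = 25*6 = 150)
(399032 + d(449))/(-30846 + (234617 + 57770)) = (399032 + 150)/(-30846 + (234617 + 57770)) = 399182/(-30846 + 292387) = 399182/261541 = 399182*(1/261541) = 57026/37363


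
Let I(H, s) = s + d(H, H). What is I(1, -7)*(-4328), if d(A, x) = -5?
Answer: 51936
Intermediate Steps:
I(H, s) = -5 + s (I(H, s) = s - 5 = -5 + s)
I(1, -7)*(-4328) = (-5 - 7)*(-4328) = -12*(-4328) = 51936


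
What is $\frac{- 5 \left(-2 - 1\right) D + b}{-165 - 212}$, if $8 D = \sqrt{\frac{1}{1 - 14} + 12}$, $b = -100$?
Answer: $\frac{100}{377} - \frac{15 \sqrt{2015}}{39208} \approx 0.24808$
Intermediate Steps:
$D = \frac{\sqrt{2015}}{104}$ ($D = \frac{\sqrt{\frac{1}{1 - 14} + 12}}{8} = \frac{\sqrt{\frac{1}{-13} + 12}}{8} = \frac{\sqrt{- \frac{1}{13} + 12}}{8} = \frac{\sqrt{\frac{155}{13}}}{8} = \frac{\frac{1}{13} \sqrt{2015}}{8} = \frac{\sqrt{2015}}{104} \approx 0.43162$)
$\frac{- 5 \left(-2 - 1\right) D + b}{-165 - 212} = \frac{- 5 \left(-2 - 1\right) \frac{\sqrt{2015}}{104} - 100}{-165 - 212} = \frac{\left(-5\right) \left(-3\right) \frac{\sqrt{2015}}{104} - 100}{-377} = \left(15 \frac{\sqrt{2015}}{104} - 100\right) \left(- \frac{1}{377}\right) = \left(\frac{15 \sqrt{2015}}{104} - 100\right) \left(- \frac{1}{377}\right) = \left(-100 + \frac{15 \sqrt{2015}}{104}\right) \left(- \frac{1}{377}\right) = \frac{100}{377} - \frac{15 \sqrt{2015}}{39208}$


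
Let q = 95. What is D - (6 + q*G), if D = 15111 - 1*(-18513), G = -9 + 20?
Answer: 32573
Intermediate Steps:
G = 11
D = 33624 (D = 15111 + 18513 = 33624)
D - (6 + q*G) = 33624 - (6 + 95*11) = 33624 - (6 + 1045) = 33624 - 1*1051 = 33624 - 1051 = 32573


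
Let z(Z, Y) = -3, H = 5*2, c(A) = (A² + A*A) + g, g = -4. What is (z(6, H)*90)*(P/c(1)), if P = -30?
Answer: -4050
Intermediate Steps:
c(A) = -4 + 2*A² (c(A) = (A² + A*A) - 4 = (A² + A²) - 4 = 2*A² - 4 = -4 + 2*A²)
H = 10
(z(6, H)*90)*(P/c(1)) = (-3*90)*(-30/(-4 + 2*1²)) = -(-8100)/(-4 + 2*1) = -(-8100)/(-4 + 2) = -(-8100)/(-2) = -(-8100)*(-1)/2 = -270*15 = -4050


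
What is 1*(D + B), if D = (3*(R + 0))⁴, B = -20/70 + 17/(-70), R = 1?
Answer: 5633/70 ≈ 80.471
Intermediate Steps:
B = -37/70 (B = -20*1/70 + 17*(-1/70) = -2/7 - 17/70 = -37/70 ≈ -0.52857)
D = 81 (D = (3*(1 + 0))⁴ = (3*1)⁴ = 3⁴ = 81)
1*(D + B) = 1*(81 - 37/70) = 1*(5633/70) = 5633/70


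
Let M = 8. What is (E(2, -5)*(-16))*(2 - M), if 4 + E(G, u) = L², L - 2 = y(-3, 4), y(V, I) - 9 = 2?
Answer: 15840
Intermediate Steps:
y(V, I) = 11 (y(V, I) = 9 + 2 = 11)
L = 13 (L = 2 + 11 = 13)
E(G, u) = 165 (E(G, u) = -4 + 13² = -4 + 169 = 165)
(E(2, -5)*(-16))*(2 - M) = (165*(-16))*(2 - 1*8) = -2640*(2 - 8) = -2640*(-6) = 15840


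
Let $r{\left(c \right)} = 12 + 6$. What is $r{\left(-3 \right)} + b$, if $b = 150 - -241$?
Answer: $409$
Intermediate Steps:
$r{\left(c \right)} = 18$
$b = 391$ ($b = 150 + 241 = 391$)
$r{\left(-3 \right)} + b = 18 + 391 = 409$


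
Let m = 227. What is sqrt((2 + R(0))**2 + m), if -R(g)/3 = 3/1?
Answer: 2*sqrt(69) ≈ 16.613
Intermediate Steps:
R(g) = -9 (R(g) = -9/1 = -9)
sqrt((2 + R(0))**2 + m) = sqrt((2 - 9)**2 + 227) = sqrt((-7)**2 + 227) = sqrt(49 + 227) = sqrt(276) = 2*sqrt(69)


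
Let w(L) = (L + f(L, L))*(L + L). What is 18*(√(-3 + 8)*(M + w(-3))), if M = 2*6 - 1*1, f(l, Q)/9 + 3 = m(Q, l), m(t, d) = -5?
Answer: 8298*√5 ≈ 18555.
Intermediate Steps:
f(l, Q) = -72 (f(l, Q) = -27 + 9*(-5) = -27 - 45 = -72)
M = 11 (M = 12 - 1 = 11)
w(L) = 2*L*(-72 + L) (w(L) = (L - 72)*(L + L) = (-72 + L)*(2*L) = 2*L*(-72 + L))
18*(√(-3 + 8)*(M + w(-3))) = 18*(√(-3 + 8)*(11 + 2*(-3)*(-72 - 3))) = 18*(√5*(11 + 2*(-3)*(-75))) = 18*(√5*(11 + 450)) = 18*(√5*461) = 18*(461*√5) = 8298*√5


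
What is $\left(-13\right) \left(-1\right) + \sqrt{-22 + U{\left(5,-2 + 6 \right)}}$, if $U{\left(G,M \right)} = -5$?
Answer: $13 + 3 i \sqrt{3} \approx 13.0 + 5.1962 i$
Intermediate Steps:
$\left(-13\right) \left(-1\right) + \sqrt{-22 + U{\left(5,-2 + 6 \right)}} = \left(-13\right) \left(-1\right) + \sqrt{-22 - 5} = 13 + \sqrt{-27} = 13 + 3 i \sqrt{3}$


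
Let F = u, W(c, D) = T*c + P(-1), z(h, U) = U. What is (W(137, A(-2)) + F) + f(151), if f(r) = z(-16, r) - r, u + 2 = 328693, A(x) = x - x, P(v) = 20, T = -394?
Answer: 274733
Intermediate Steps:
A(x) = 0
u = 328691 (u = -2 + 328693 = 328691)
W(c, D) = 20 - 394*c (W(c, D) = -394*c + 20 = 20 - 394*c)
F = 328691
f(r) = 0 (f(r) = r - r = 0)
(W(137, A(-2)) + F) + f(151) = ((20 - 394*137) + 328691) + 0 = ((20 - 53978) + 328691) + 0 = (-53958 + 328691) + 0 = 274733 + 0 = 274733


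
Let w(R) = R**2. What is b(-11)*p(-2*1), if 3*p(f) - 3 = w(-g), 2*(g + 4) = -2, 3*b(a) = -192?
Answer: -1792/3 ≈ -597.33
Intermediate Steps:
b(a) = -64 (b(a) = (1/3)*(-192) = -64)
g = -5 (g = -4 + (1/2)*(-2) = -4 - 1 = -5)
p(f) = 28/3 (p(f) = 1 + (-1*(-5))**2/3 = 1 + (1/3)*5**2 = 1 + (1/3)*25 = 1 + 25/3 = 28/3)
b(-11)*p(-2*1) = -64*28/3 = -1792/3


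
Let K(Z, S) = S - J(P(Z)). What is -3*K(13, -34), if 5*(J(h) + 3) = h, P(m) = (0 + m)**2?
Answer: 972/5 ≈ 194.40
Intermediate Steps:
P(m) = m**2
J(h) = -3 + h/5
K(Z, S) = 3 + S - Z**2/5 (K(Z, S) = S - (-3 + Z**2/5) = S + (3 - Z**2/5) = 3 + S - Z**2/5)
-3*K(13, -34) = -3*(3 - 34 - 1/5*13**2) = -3*(3 - 34 - 1/5*169) = -3*(3 - 34 - 169/5) = -3*(-324/5) = 972/5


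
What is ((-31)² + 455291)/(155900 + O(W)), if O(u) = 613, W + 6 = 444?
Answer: 152084/52171 ≈ 2.9151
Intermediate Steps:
W = 438 (W = -6 + 444 = 438)
((-31)² + 455291)/(155900 + O(W)) = ((-31)² + 455291)/(155900 + 613) = (961 + 455291)/156513 = 456252*(1/156513) = 152084/52171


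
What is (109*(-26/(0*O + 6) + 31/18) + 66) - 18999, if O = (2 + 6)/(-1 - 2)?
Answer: -345917/18 ≈ -19218.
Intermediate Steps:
O = -8/3 (O = 8/(-3) = 8*(-⅓) = -8/3 ≈ -2.6667)
(109*(-26/(0*O + 6) + 31/18) + 66) - 18999 = (109*(-26/(0*(-8/3) + 6) + 31/18) + 66) - 18999 = (109*(-26/(0 + 6) + 31*(1/18)) + 66) - 18999 = (109*(-26/6 + 31/18) + 66) - 18999 = (109*(-26*⅙ + 31/18) + 66) - 18999 = (109*(-13/3 + 31/18) + 66) - 18999 = (109*(-47/18) + 66) - 18999 = (-5123/18 + 66) - 18999 = -3935/18 - 18999 = -345917/18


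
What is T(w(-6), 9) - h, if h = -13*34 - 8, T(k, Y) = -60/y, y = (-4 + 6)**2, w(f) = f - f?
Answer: 435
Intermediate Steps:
w(f) = 0
y = 4 (y = 2**2 = 4)
T(k, Y) = -15 (T(k, Y) = -60/4 = -60*1/4 = -15)
h = -450 (h = -442 - 8 = -450)
T(w(-6), 9) - h = -15 - 1*(-450) = -15 + 450 = 435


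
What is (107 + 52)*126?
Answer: 20034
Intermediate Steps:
(107 + 52)*126 = 159*126 = 20034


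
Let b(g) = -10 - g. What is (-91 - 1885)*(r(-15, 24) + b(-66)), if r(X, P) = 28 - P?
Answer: -118560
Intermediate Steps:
(-91 - 1885)*(r(-15, 24) + b(-66)) = (-91 - 1885)*((28 - 1*24) + (-10 - 1*(-66))) = -1976*((28 - 24) + (-10 + 66)) = -1976*(4 + 56) = -1976*60 = -118560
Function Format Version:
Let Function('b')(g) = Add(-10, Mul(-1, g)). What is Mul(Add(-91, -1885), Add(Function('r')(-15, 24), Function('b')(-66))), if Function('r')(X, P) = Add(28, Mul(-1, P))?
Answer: -118560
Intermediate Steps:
Mul(Add(-91, -1885), Add(Function('r')(-15, 24), Function('b')(-66))) = Mul(Add(-91, -1885), Add(Add(28, Mul(-1, 24)), Add(-10, Mul(-1, -66)))) = Mul(-1976, Add(Add(28, -24), Add(-10, 66))) = Mul(-1976, Add(4, 56)) = Mul(-1976, 60) = -118560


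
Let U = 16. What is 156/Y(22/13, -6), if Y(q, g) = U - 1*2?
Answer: 78/7 ≈ 11.143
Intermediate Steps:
Y(q, g) = 14 (Y(q, g) = 16 - 1*2 = 16 - 2 = 14)
156/Y(22/13, -6) = 156/14 = 156*(1/14) = 78/7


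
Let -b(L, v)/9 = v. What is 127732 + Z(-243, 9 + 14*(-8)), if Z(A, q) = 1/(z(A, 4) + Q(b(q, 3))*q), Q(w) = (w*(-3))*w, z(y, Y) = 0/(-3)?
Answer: 28773038053/225261 ≈ 1.2773e+5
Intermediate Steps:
b(L, v) = -9*v
z(y, Y) = 0 (z(y, Y) = 0*(-⅓) = 0)
Q(w) = -3*w² (Q(w) = (-3*w)*w = -3*w²)
Z(A, q) = -1/(2187*q) (Z(A, q) = 1/(0 + (-3*(-9*3)²)*q) = 1/(0 + (-3*(-27)²)*q) = 1/(0 + (-3*729)*q) = 1/(0 - 2187*q) = 1/(-2187*q) = -1/(2187*q))
127732 + Z(-243, 9 + 14*(-8)) = 127732 - 1/(2187*(9 + 14*(-8))) = 127732 - 1/(2187*(9 - 112)) = 127732 - 1/2187/(-103) = 127732 - 1/2187*(-1/103) = 127732 + 1/225261 = 28773038053/225261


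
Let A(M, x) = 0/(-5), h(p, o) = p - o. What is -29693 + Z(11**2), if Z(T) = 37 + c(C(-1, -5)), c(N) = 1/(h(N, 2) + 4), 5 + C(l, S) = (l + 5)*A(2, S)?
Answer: -88969/3 ≈ -29656.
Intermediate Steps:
A(M, x) = 0 (A(M, x) = 0*(-1/5) = 0)
C(l, S) = -5 (C(l, S) = -5 + (l + 5)*0 = -5 + (5 + l)*0 = -5 + 0 = -5)
c(N) = 1/(2 + N) (c(N) = 1/((N - 1*2) + 4) = 1/((N - 2) + 4) = 1/((-2 + N) + 4) = 1/(2 + N))
Z(T) = 110/3 (Z(T) = 37 + 1/(2 - 5) = 37 + 1/(-3) = 37 - 1/3 = 110/3)
-29693 + Z(11**2) = -29693 + 110/3 = -88969/3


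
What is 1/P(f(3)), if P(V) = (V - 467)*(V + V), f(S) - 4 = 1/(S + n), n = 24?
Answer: -729/2725000 ≈ -0.00026752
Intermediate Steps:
f(S) = 4 + 1/(24 + S) (f(S) = 4 + 1/(S + 24) = 4 + 1/(24 + S))
P(V) = 2*V*(-467 + V) (P(V) = (-467 + V)*(2*V) = 2*V*(-467 + V))
1/P(f(3)) = 1/(2*((97 + 4*3)/(24 + 3))*(-467 + (97 + 4*3)/(24 + 3))) = 1/(2*((97 + 12)/27)*(-467 + (97 + 12)/27)) = 1/(2*((1/27)*109)*(-467 + (1/27)*109)) = 1/(2*(109/27)*(-467 + 109/27)) = 1/(2*(109/27)*(-12500/27)) = 1/(-2725000/729) = -729/2725000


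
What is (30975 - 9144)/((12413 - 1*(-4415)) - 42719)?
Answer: -21831/25891 ≈ -0.84319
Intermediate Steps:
(30975 - 9144)/((12413 - 1*(-4415)) - 42719) = 21831/((12413 + 4415) - 42719) = 21831/(16828 - 42719) = 21831/(-25891) = 21831*(-1/25891) = -21831/25891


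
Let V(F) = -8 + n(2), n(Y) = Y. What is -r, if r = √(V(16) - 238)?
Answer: -2*I*√61 ≈ -15.62*I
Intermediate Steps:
V(F) = -6 (V(F) = -8 + 2 = -6)
r = 2*I*√61 (r = √(-6 - 238) = √(-244) = 2*I*√61 ≈ 15.62*I)
-r = -2*I*√61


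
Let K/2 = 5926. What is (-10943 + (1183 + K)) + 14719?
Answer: 16811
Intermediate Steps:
K = 11852 (K = 2*5926 = 11852)
(-10943 + (1183 + K)) + 14719 = (-10943 + (1183 + 11852)) + 14719 = (-10943 + 13035) + 14719 = 2092 + 14719 = 16811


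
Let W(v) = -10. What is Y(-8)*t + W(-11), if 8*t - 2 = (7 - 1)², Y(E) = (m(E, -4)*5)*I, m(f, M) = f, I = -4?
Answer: 750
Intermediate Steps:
Y(E) = -20*E (Y(E) = (E*5)*(-4) = (5*E)*(-4) = -20*E)
t = 19/4 (t = ¼ + (7 - 1)²/8 = ¼ + (⅛)*6² = ¼ + (⅛)*36 = ¼ + 9/2 = 19/4 ≈ 4.7500)
Y(-8)*t + W(-11) = -20*(-8)*(19/4) - 10 = 160*(19/4) - 10 = 760 - 10 = 750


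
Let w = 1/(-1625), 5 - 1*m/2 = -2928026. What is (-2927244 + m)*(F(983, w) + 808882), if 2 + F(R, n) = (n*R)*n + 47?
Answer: 6256168642727996844/2640625 ≈ 2.3692e+12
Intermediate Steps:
m = 5856062 (m = 10 - 2*(-2928026) = 10 + 5856052 = 5856062)
w = -1/1625 ≈ -0.00061538
F(R, n) = 45 + R*n² (F(R, n) = -2 + ((n*R)*n + 47) = -2 + ((R*n)*n + 47) = -2 + (R*n² + 47) = -2 + (47 + R*n²) = 45 + R*n²)
(-2927244 + m)*(F(983, w) + 808882) = (-2927244 + 5856062)*((45 + 983*(-1/1625)²) + 808882) = 2928818*((45 + 983*(1/2640625)) + 808882) = 2928818*((45 + 983/2640625) + 808882) = 2928818*(118829108/2640625 + 808882) = 2928818*(2136072860358/2640625) = 6256168642727996844/2640625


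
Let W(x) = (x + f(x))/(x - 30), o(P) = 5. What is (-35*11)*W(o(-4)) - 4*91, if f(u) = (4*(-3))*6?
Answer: -6979/5 ≈ -1395.8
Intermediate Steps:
f(u) = -72 (f(u) = -12*6 = -72)
W(x) = (-72 + x)/(-30 + x) (W(x) = (x - 72)/(x - 30) = (-72 + x)/(-30 + x))
(-35*11)*W(o(-4)) - 4*91 = (-35*11)*((-72 + 5)/(-30 + 5)) - 4*91 = -385*(-67)/(-25) - 364 = -(-77)*(-67)/5 - 364 = -385*67/25 - 364 = -5159/5 - 364 = -6979/5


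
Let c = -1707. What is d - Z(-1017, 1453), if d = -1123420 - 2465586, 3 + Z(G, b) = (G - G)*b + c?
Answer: -3587296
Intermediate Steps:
Z(G, b) = -1710 (Z(G, b) = -3 + ((G - G)*b - 1707) = -3 + (0*b - 1707) = -3 + (0 - 1707) = -3 - 1707 = -1710)
d = -3589006
d - Z(-1017, 1453) = -3589006 - 1*(-1710) = -3589006 + 1710 = -3587296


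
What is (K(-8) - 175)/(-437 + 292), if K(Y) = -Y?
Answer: 167/145 ≈ 1.1517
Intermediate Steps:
(K(-8) - 175)/(-437 + 292) = (-1*(-8) - 175)/(-437 + 292) = (8 - 175)/(-145) = -167*(-1/145) = 167/145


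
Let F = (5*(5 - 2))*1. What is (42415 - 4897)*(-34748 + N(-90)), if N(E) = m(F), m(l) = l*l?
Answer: -1295233914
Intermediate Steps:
F = 15 (F = (5*3)*1 = 15*1 = 15)
m(l) = l**2
N(E) = 225 (N(E) = 15**2 = 225)
(42415 - 4897)*(-34748 + N(-90)) = (42415 - 4897)*(-34748 + 225) = 37518*(-34523) = -1295233914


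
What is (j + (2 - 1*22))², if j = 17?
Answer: 9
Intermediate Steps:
(j + (2 - 1*22))² = (17 + (2 - 1*22))² = (17 + (2 - 22))² = (17 - 20)² = (-3)² = 9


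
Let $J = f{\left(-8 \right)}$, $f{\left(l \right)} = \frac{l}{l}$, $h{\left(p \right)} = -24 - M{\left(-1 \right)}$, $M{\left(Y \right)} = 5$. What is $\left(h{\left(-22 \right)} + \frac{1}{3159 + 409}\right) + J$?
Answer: $- \frac{99903}{3568} \approx -28.0$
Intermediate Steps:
$h{\left(p \right)} = -29$ ($h{\left(p \right)} = -24 - 5 = -29$)
$f{\left(l \right)} = 1$
$J = 1$
$\left(h{\left(-22 \right)} + \frac{1}{3159 + 409}\right) + J = \left(-29 + \frac{1}{3159 + 409}\right) + 1 = \left(-29 + \frac{1}{3568}\right) + 1 = - \frac{103471}{3568} + 1 = - \frac{99903}{3568}$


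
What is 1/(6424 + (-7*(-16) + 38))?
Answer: 1/6574 ≈ 0.00015211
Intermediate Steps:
1/(6424 + (-7*(-16) + 38)) = 1/(6424 + (112 + 38)) = 1/(6424 + 150) = 1/6574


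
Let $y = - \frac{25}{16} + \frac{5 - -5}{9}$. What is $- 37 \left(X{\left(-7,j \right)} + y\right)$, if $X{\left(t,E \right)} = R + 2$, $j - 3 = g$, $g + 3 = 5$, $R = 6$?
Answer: $- \frac{40219}{144} \approx -279.3$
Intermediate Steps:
$g = 2$ ($g = -3 + 5 = 2$)
$j = 5$ ($j = 3 + 2 = 5$)
$y = - \frac{65}{144}$ ($y = \left(-25\right) \frac{1}{16} + \left(5 + 5\right) \frac{1}{9} = - \frac{25}{16} + 10 \cdot \frac{1}{9} = - \frac{25}{16} + \frac{10}{9} = - \frac{65}{144} \approx -0.45139$)
$X{\left(t,E \right)} = 8$ ($X{\left(t,E \right)} = 6 + 2 = 8$)
$- 37 \left(X{\left(-7,j \right)} + y\right) = - 37 \left(8 - \frac{65}{144}\right) = \left(-37\right) \frac{1087}{144} = - \frac{40219}{144}$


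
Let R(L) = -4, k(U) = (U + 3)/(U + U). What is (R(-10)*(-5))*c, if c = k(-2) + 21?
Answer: 415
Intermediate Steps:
k(U) = (3 + U)/(2*U) (k(U) = (3 + U)/((2*U)) = (3 + U)*(1/(2*U)) = (3 + U)/(2*U))
c = 83/4 (c = (1/2)*(3 - 2)/(-2) + 21 = (1/2)*(-1/2)*1 + 21 = -1/4 + 21 = 83/4 ≈ 20.750)
(R(-10)*(-5))*c = -4*(-5)*(83/4) = 20*(83/4) = 415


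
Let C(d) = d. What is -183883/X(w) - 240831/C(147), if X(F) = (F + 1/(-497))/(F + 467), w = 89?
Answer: -623343978227/541842 ≈ -1.1504e+6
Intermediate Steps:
X(F) = (-1/497 + F)/(467 + F) (X(F) = (F - 1/497)/(467 + F) = (-1/497 + F)/(467 + F))
-183883/X(w) - 240831/C(147) = -183883*(467 + 89)/(-1/497 + 89) - 240831/147 = -183883/((44232/497)/556) - 240831*1/147 = -183883/((1/556)*(44232/497)) - 80277/49 = -183883/11058/69083 - 80277/49 = -183883*69083/11058 - 80277/49 = -12703189289/11058 - 80277/49 = -623343978227/541842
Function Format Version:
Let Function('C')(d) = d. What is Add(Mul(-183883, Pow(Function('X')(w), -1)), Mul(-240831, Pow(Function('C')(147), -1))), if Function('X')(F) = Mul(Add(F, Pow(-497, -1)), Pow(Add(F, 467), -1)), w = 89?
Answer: Rational(-623343978227, 541842) ≈ -1.1504e+6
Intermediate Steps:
Function('X')(F) = Mul(Pow(Add(467, F), -1), Add(Rational(-1, 497), F)) (Function('X')(F) = Mul(Add(F, Rational(-1, 497)), Pow(Add(467, F), -1)) = Mul(Add(Rational(-1, 497), F), Pow(Add(467, F), -1)) = Mul(Pow(Add(467, F), -1), Add(Rational(-1, 497), F)))
Add(Mul(-183883, Pow(Function('X')(w), -1)), Mul(-240831, Pow(Function('C')(147), -1))) = Add(Mul(-183883, Pow(Mul(Pow(Add(467, 89), -1), Add(Rational(-1, 497), 89)), -1)), Mul(-240831, Pow(147, -1))) = Add(Mul(-183883, Pow(Mul(Pow(556, -1), Rational(44232, 497)), -1)), Mul(-240831, Rational(1, 147))) = Add(Mul(-183883, Pow(Mul(Rational(1, 556), Rational(44232, 497)), -1)), Rational(-80277, 49)) = Add(Mul(-183883, Pow(Rational(11058, 69083), -1)), Rational(-80277, 49)) = Add(Mul(-183883, Rational(69083, 11058)), Rational(-80277, 49)) = Add(Rational(-12703189289, 11058), Rational(-80277, 49)) = Rational(-623343978227, 541842)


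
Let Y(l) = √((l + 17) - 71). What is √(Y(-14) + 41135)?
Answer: √(41135 + 2*I*√17) ≈ 202.82 + 0.02*I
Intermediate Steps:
Y(l) = √(-54 + l) (Y(l) = √((17 + l) - 71) = √(-54 + l))
√(Y(-14) + 41135) = √(√(-54 - 14) + 41135) = √(√(-68) + 41135) = √(2*I*√17 + 41135) = √(41135 + 2*I*√17)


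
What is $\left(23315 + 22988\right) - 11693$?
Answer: $34610$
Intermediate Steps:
$\left(23315 + 22988\right) - 11693 = 46303 - 11693 = 34610$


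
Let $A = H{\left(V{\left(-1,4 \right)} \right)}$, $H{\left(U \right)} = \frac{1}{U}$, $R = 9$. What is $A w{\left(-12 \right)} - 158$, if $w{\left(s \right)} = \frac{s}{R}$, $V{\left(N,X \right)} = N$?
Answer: $- \frac{470}{3} \approx -156.67$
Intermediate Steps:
$w{\left(s \right)} = \frac{s}{9}$
$A = -1$ ($A = \frac{1}{-1} = -1$)
$A w{\left(-12 \right)} - 158 = - \frac{-12}{9} - 158 = \left(-1\right) \left(- \frac{4}{3}\right) - 158 = \frac{4}{3} - 158 = - \frac{470}{3}$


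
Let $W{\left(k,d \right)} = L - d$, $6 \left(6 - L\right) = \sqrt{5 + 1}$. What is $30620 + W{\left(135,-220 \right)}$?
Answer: $30846 - \frac{\sqrt{6}}{6} \approx 30846.0$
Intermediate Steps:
$L = 6 - \frac{\sqrt{6}}{6}$ ($L = 6 - \frac{\sqrt{5 + 1}}{6} = 6 - \frac{\sqrt{6}}{6} \approx 5.5918$)
$W{\left(k,d \right)} = 6 - d - \frac{\sqrt{6}}{6}$ ($W{\left(k,d \right)} = \left(6 - \frac{\sqrt{6}}{6}\right) - d = 6 - d - \frac{\sqrt{6}}{6}$)
$30620 + W{\left(135,-220 \right)} = 30620 - \left(-226 + \frac{\sqrt{6}}{6}\right) = 30620 + \left(6 + 220 - \frac{\sqrt{6}}{6}\right) = 30620 + \left(226 - \frac{\sqrt{6}}{6}\right) = 30846 - \frac{\sqrt{6}}{6}$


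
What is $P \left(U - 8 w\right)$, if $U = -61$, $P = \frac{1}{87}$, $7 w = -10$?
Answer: $- \frac{347}{609} \approx -0.56979$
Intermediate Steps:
$w = - \frac{10}{7}$ ($w = \frac{1}{7} \left(-10\right) = - \frac{10}{7} \approx -1.4286$)
$P = \frac{1}{87} \approx 0.011494$
$P \left(U - 8 w\right) = \frac{-61 - - \frac{80}{7}}{87} = \frac{-61 + \frac{80}{7}}{87} = \frac{1}{87} \left(- \frac{347}{7}\right) = - \frac{347}{609}$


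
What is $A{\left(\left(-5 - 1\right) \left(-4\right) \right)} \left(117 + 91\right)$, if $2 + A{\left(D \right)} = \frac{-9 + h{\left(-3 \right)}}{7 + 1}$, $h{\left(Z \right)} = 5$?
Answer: $-520$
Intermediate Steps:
$A{\left(D \right)} = - \frac{5}{2}$ ($A{\left(D \right)} = -2 + \frac{-9 + 5}{7 + 1} = -2 - \frac{4}{8} = -2 - \frac{1}{2} = - \frac{5}{2}$)
$A{\left(\left(-5 - 1\right) \left(-4\right) \right)} \left(117 + 91\right) = - \frac{5 \left(117 + 91\right)}{2} = \left(- \frac{5}{2}\right) 208 = -520$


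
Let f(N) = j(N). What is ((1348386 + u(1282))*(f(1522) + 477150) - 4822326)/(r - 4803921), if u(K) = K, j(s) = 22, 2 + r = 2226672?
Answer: -644018956570/2577251 ≈ -2.4989e+5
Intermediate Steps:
r = 2226670 (r = -2 + 2226672 = 2226670)
f(N) = 22
((1348386 + u(1282))*(f(1522) + 477150) - 4822326)/(r - 4803921) = ((1348386 + 1282)*(22 + 477150) - 4822326)/(2226670 - 4803921) = (1349668*477172 - 4822326)/(-2577251) = (644023778896 - 4822326)*(-1/2577251) = 644018956570*(-1/2577251) = -644018956570/2577251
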